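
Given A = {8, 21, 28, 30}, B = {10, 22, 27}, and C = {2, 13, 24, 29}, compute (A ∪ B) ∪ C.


A ∪ B = {8, 10, 21, 22, 27, 28, 30}
(A ∪ B) ∪ C = {2, 8, 10, 13, 21, 22, 24, 27, 28, 29, 30}

A ∪ B ∪ C = {2, 8, 10, 13, 21, 22, 24, 27, 28, 29, 30}


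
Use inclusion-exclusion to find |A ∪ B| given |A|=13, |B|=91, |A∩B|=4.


|A ∪ B| = |A| + |B| - |A ∩ B|
= 13 + 91 - 4
= 100

|A ∪ B| = 100


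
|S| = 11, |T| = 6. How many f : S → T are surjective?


n = |S| = 11, k = |T| = 6. Surjections via inclusion-exclusion:
S(n,k) = Σ(-1)^i × C(k,i) × (k-i)^n, i=0 to k
i=0: (-1)^0×C(6,0)×6^11 = 362797056
i=1: (-1)^1×C(6,1)×5^11 = -292968750
i=2: (-1)^2×C(6,2)×4^11 = 62914560
i=3: (-1)^3×C(6,3)×3^11 = -3542940
i=4: (-1)^4×C(6,4)×2^11 = 30720
i=5: (-1)^5×C(6,5)×1^11 = -6
i=6: (-1)^6×C(6,6)×0^11 = 0
Total = 129230640

Number of surjections = 129230640


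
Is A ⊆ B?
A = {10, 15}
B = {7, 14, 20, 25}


A ⊆ B means every element of A is in B.
Elements in A not in B: {10, 15}
So A ⊄ B.

No, A ⊄ B


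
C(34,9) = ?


C(n,k) = n! / (k!(n-k)!)
C(34,9) = 34! / (9!25!)
= 52451256

C(34,9) = 52451256


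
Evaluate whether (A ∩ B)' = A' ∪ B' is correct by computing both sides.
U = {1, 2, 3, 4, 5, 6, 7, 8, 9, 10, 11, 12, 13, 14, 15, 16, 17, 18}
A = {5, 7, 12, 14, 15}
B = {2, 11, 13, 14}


LHS: A ∩ B = {14}
(A ∩ B)' = U \ (A ∩ B) = {1, 2, 3, 4, 5, 6, 7, 8, 9, 10, 11, 12, 13, 15, 16, 17, 18}
A' = {1, 2, 3, 4, 6, 8, 9, 10, 11, 13, 16, 17, 18}, B' = {1, 3, 4, 5, 6, 7, 8, 9, 10, 12, 15, 16, 17, 18}
Claimed RHS: A' ∪ B' = {1, 2, 3, 4, 5, 6, 7, 8, 9, 10, 11, 12, 13, 15, 16, 17, 18}
Identity is VALID: LHS = RHS = {1, 2, 3, 4, 5, 6, 7, 8, 9, 10, 11, 12, 13, 15, 16, 17, 18} ✓

Identity is valid. (A ∩ B)' = A' ∪ B' = {1, 2, 3, 4, 5, 6, 7, 8, 9, 10, 11, 12, 13, 15, 16, 17, 18}


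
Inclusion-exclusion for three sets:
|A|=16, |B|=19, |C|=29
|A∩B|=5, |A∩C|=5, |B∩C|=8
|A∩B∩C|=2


|A∪B∪C| = |A|+|B|+|C| - |A∩B|-|A∩C|-|B∩C| + |A∩B∩C|
= 16+19+29 - 5-5-8 + 2
= 64 - 18 + 2
= 48

|A ∪ B ∪ C| = 48


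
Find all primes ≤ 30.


Checking each candidate:
Condition: primes ≤ 30
Result = {2, 3, 5, 7, 11, 13, 17, 19, 23, 29}

{2, 3, 5, 7, 11, 13, 17, 19, 23, 29}


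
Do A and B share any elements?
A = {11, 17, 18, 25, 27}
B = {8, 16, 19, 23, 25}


Disjoint means A ∩ B = ∅.
A ∩ B = {25}
A ∩ B ≠ ∅, so A and B are NOT disjoint.

Yes — A and B share the element(s) of A ∩ B = {25}, so they are not disjoint


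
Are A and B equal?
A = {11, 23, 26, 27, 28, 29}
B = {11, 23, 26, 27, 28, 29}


Two sets are equal iff they have exactly the same elements.
A = {11, 23, 26, 27, 28, 29}
B = {11, 23, 26, 27, 28, 29}
Same elements → A = B

Yes, A = B


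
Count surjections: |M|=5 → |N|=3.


n = |M| = 5, k = |N| = 3. Surjections via inclusion-exclusion:
S(n,k) = Σ(-1)^i × C(k,i) × (k-i)^n, i=0 to k
i=0: (-1)^0×C(3,0)×3^5 = 243
i=1: (-1)^1×C(3,1)×2^5 = -96
i=2: (-1)^2×C(3,2)×1^5 = 3
i=3: (-1)^3×C(3,3)×0^5 = 0
Total = 150

Number of surjections = 150


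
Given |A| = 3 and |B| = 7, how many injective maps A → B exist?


An injection sends each of |A| = 3 inputs to a distinct output in B.
# injections = |B|·(|B|-1)·…·(|B|-|A|+1) = 7! / (7 - 3)!
= 7 × 6 × 5
= 210

Number of injections = 210


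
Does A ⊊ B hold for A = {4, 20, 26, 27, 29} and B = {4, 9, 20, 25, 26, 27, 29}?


A ⊂ B requires: A ⊆ B AND A ≠ B.
A ⊆ B? Yes
A = B? No
A ⊂ B: Yes (A is a proper subset of B)

Yes, A ⊂ B


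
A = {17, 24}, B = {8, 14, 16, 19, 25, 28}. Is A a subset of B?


A ⊆ B means every element of A is in B.
Elements in A not in B: {17, 24}
So A ⊄ B.

No, A ⊄ B


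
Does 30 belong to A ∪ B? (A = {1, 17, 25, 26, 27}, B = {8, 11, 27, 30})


A = {1, 17, 25, 26, 27}, B = {8, 11, 27, 30}
A ∪ B = all elements in A or B
A ∪ B = {1, 8, 11, 17, 25, 26, 27, 30}
Checking if 30 ∈ A ∪ B
30 is in A ∪ B → True

30 ∈ A ∪ B


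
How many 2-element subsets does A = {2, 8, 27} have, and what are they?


|A| = 3, so A has C(3,2) = 3 subsets of size 2.
Enumerate by choosing 2 elements from A at a time:
{2, 8}, {2, 27}, {8, 27}

2-element subsets (3 total): {2, 8}, {2, 27}, {8, 27}


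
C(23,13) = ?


C(n,k) = n! / (k!(n-k)!)
C(23,13) = 23! / (13!10!)
= 1144066

C(23,13) = 1144066


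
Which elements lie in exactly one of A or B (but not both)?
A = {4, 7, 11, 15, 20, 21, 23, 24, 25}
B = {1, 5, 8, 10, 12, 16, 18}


A △ B = (A \ B) ∪ (B \ A) = elements in exactly one of A or B
A \ B = {4, 7, 11, 15, 20, 21, 23, 24, 25}
B \ A = {1, 5, 8, 10, 12, 16, 18}
A △ B = {1, 4, 5, 7, 8, 10, 11, 12, 15, 16, 18, 20, 21, 23, 24, 25}

A △ B = {1, 4, 5, 7, 8, 10, 11, 12, 15, 16, 18, 20, 21, 23, 24, 25}


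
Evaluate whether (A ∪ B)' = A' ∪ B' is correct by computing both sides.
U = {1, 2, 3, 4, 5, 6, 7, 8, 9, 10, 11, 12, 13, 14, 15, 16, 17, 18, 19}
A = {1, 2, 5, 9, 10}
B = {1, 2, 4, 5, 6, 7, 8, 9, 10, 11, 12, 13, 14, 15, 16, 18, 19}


LHS: A ∪ B = {1, 2, 4, 5, 6, 7, 8, 9, 10, 11, 12, 13, 14, 15, 16, 18, 19}
(A ∪ B)' = U \ (A ∪ B) = {3, 17}
A' = {3, 4, 6, 7, 8, 11, 12, 13, 14, 15, 16, 17, 18, 19}, B' = {3, 17}
Claimed RHS: A' ∪ B' = {3, 4, 6, 7, 8, 11, 12, 13, 14, 15, 16, 17, 18, 19}
Identity is INVALID: LHS = {3, 17} but the RHS claimed here equals {3, 4, 6, 7, 8, 11, 12, 13, 14, 15, 16, 17, 18, 19}. The correct form is (A ∪ B)' = A' ∩ B'.

Identity is invalid: (A ∪ B)' = {3, 17} but A' ∪ B' = {3, 4, 6, 7, 8, 11, 12, 13, 14, 15, 16, 17, 18, 19}. The correct De Morgan law is (A ∪ B)' = A' ∩ B'.


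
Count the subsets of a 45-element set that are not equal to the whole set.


Total subsets = 2^n = 2^45 = 35184372088832
Proper subsets exclude the set itself: 2^n - 1
= 35184372088832 - 1
= 35184372088831

Number of proper subsets = 35184372088831


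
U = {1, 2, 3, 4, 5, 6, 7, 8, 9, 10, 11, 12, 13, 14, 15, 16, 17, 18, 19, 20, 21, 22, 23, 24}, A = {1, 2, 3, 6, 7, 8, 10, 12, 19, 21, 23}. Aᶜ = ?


Aᶜ = U \ A = elements in U but not in A
U = {1, 2, 3, 4, 5, 6, 7, 8, 9, 10, 11, 12, 13, 14, 15, 16, 17, 18, 19, 20, 21, 22, 23, 24}
A = {1, 2, 3, 6, 7, 8, 10, 12, 19, 21, 23}
Aᶜ = {4, 5, 9, 11, 13, 14, 15, 16, 17, 18, 20, 22, 24}

Aᶜ = {4, 5, 9, 11, 13, 14, 15, 16, 17, 18, 20, 22, 24}


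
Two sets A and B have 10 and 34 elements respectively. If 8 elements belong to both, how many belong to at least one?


|A ∪ B| = |A| + |B| - |A ∩ B|
= 10 + 34 - 8
= 36

|A ∪ B| = 36


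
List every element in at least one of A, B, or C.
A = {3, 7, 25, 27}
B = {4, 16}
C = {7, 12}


A ∪ B = {3, 4, 7, 16, 25, 27}
(A ∪ B) ∪ C = {3, 4, 7, 12, 16, 25, 27}

A ∪ B ∪ C = {3, 4, 7, 12, 16, 25, 27}


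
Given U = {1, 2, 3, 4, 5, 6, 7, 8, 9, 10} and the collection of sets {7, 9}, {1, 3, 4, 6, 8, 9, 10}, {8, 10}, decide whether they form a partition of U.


A partition requires: (1) non-empty parts, (2) pairwise disjoint, (3) union = U
Parts: {7, 9}, {1, 3, 4, 6, 8, 9, 10}, {8, 10}
Union of parts: {1, 3, 4, 6, 7, 8, 9, 10}
U = {1, 2, 3, 4, 5, 6, 7, 8, 9, 10}
All non-empty? True
Pairwise disjoint? False
Covers U? False

No, not a valid partition


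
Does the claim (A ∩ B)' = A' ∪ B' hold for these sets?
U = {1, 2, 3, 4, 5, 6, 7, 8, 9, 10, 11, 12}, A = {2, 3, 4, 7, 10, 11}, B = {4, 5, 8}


LHS: A ∩ B = {4}
(A ∩ B)' = U \ (A ∩ B) = {1, 2, 3, 5, 6, 7, 8, 9, 10, 11, 12}
A' = {1, 5, 6, 8, 9, 12}, B' = {1, 2, 3, 6, 7, 9, 10, 11, 12}
Claimed RHS: A' ∪ B' = {1, 2, 3, 5, 6, 7, 8, 9, 10, 11, 12}
Identity is VALID: LHS = RHS = {1, 2, 3, 5, 6, 7, 8, 9, 10, 11, 12} ✓

Identity is valid. (A ∩ B)' = A' ∪ B' = {1, 2, 3, 5, 6, 7, 8, 9, 10, 11, 12}


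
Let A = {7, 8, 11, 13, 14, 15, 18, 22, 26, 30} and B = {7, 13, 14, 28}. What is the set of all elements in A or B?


A ∪ B = all elements in A or B (or both)
A = {7, 8, 11, 13, 14, 15, 18, 22, 26, 30}
B = {7, 13, 14, 28}
A ∪ B = {7, 8, 11, 13, 14, 15, 18, 22, 26, 28, 30}

A ∪ B = {7, 8, 11, 13, 14, 15, 18, 22, 26, 28, 30}


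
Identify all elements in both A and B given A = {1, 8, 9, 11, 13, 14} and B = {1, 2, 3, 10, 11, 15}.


A = {1, 8, 9, 11, 13, 14}
B = {1, 2, 3, 10, 11, 15}
Region: in both A and B
Elements: {1, 11}

Elements in both A and B: {1, 11}


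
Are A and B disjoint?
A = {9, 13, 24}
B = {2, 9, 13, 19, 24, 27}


Disjoint means A ∩ B = ∅.
A ∩ B = {9, 13, 24}
A ∩ B ≠ ∅, so A and B are NOT disjoint.

No, A and B are not disjoint (A ∩ B = {9, 13, 24})


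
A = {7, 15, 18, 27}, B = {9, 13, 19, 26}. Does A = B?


Two sets are equal iff they have exactly the same elements.
A = {7, 15, 18, 27}
B = {9, 13, 19, 26}
Differences: {7, 9, 13, 15, 18, 19, 26, 27}
A ≠ B

No, A ≠ B


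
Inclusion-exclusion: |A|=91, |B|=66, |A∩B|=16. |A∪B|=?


|A ∪ B| = |A| + |B| - |A ∩ B|
= 91 + 66 - 16
= 141

|A ∪ B| = 141


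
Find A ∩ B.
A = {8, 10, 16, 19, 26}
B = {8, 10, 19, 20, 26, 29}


A ∩ B = elements in both A and B
A = {8, 10, 16, 19, 26}
B = {8, 10, 19, 20, 26, 29}
A ∩ B = {8, 10, 19, 26}

A ∩ B = {8, 10, 19, 26}


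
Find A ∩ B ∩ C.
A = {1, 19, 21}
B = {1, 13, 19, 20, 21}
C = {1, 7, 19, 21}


A ∩ B = {1, 19, 21}
(A ∩ B) ∩ C = {1, 19, 21}

A ∩ B ∩ C = {1, 19, 21}


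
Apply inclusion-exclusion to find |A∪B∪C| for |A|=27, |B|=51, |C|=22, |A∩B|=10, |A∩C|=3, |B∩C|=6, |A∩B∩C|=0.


|A∪B∪C| = |A|+|B|+|C| - |A∩B|-|A∩C|-|B∩C| + |A∩B∩C|
= 27+51+22 - 10-3-6 + 0
= 100 - 19 + 0
= 81

|A ∪ B ∪ C| = 81


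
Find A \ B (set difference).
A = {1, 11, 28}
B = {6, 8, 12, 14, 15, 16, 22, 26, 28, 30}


A \ B = elements in A but not in B
A = {1, 11, 28}
B = {6, 8, 12, 14, 15, 16, 22, 26, 28, 30}
Remove from A any elements in B
A \ B = {1, 11}

A \ B = {1, 11}


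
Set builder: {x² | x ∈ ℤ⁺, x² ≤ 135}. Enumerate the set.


Checking each candidate:
Condition: positive perfect squares ≤ 135
Result = {1, 4, 9, 16, 25, 36, 49, 64, 81, 100, 121}

{1, 4, 9, 16, 25, 36, 49, 64, 81, 100, 121}


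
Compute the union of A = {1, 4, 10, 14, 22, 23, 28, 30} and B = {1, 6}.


A ∪ B = all elements in A or B (or both)
A = {1, 4, 10, 14, 22, 23, 28, 30}
B = {1, 6}
A ∪ B = {1, 4, 6, 10, 14, 22, 23, 28, 30}

A ∪ B = {1, 4, 6, 10, 14, 22, 23, 28, 30}


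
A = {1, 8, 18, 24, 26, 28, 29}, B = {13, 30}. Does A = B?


Two sets are equal iff they have exactly the same elements.
A = {1, 8, 18, 24, 26, 28, 29}
B = {13, 30}
Differences: {1, 8, 13, 18, 24, 26, 28, 29, 30}
A ≠ B

No, A ≠ B


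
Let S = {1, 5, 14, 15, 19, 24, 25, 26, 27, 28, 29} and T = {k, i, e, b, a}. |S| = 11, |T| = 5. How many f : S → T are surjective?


n = |S| = 11, k = |T| = 5. Surjections via inclusion-exclusion:
S(n,k) = Σ(-1)^i × C(k,i) × (k-i)^n, i=0 to k
i=0: (-1)^0×C(5,0)×5^11 = 48828125
i=1: (-1)^1×C(5,1)×4^11 = -20971520
i=2: (-1)^2×C(5,2)×3^11 = 1771470
i=3: (-1)^3×C(5,3)×2^11 = -20480
i=4: (-1)^4×C(5,4)×1^11 = 5
i=5: (-1)^5×C(5,5)×0^11 = 0
Total = 29607600

Number of surjections = 29607600


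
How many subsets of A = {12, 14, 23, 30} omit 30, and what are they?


A subset of A that omits 30 is a subset of A \ {30}, so there are 2^(n-1) = 2^3 = 8 of them.
Subsets excluding 30: ∅, {12}, {14}, {23}, {12, 14}, {12, 23}, {14, 23}, {12, 14, 23}

Subsets excluding 30 (8 total): ∅, {12}, {14}, {23}, {12, 14}, {12, 23}, {14, 23}, {12, 14, 23}


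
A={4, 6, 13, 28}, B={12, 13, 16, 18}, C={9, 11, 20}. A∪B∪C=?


A ∪ B = {4, 6, 12, 13, 16, 18, 28}
(A ∪ B) ∪ C = {4, 6, 9, 11, 12, 13, 16, 18, 20, 28}

A ∪ B ∪ C = {4, 6, 9, 11, 12, 13, 16, 18, 20, 28}


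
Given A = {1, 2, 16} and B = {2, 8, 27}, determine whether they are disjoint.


Disjoint means A ∩ B = ∅.
A ∩ B = {2}
A ∩ B ≠ ∅, so A and B are NOT disjoint.

No, A and B are not disjoint (A ∩ B = {2})


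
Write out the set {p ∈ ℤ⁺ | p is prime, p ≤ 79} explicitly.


Checking each candidate:
Condition: primes ≤ 79
Result = {2, 3, 5, 7, 11, 13, 17, 19, 23, 29, 31, 37, 41, 43, 47, 53, 59, 61, 67, 71, 73, 79}

{2, 3, 5, 7, 11, 13, 17, 19, 23, 29, 31, 37, 41, 43, 47, 53, 59, 61, 67, 71, 73, 79}


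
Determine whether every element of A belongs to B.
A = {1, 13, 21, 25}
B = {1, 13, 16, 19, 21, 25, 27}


A ⊆ B means every element of A is in B.
All elements of A are in B.
So A ⊆ B.

Yes, A ⊆ B


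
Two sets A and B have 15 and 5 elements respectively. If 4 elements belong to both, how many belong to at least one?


|A ∪ B| = |A| + |B| - |A ∩ B|
= 15 + 5 - 4
= 16

|A ∪ B| = 16


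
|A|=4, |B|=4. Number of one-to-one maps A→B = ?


An injection sends each of |A| = 4 inputs to a distinct output in B.
# injections = |B|·(|B|-1)·…·(|B|-|A|+1) = 4! / (4 - 4)!
= 4 × 3 × 2 × 1
= 24

Number of injections = 24


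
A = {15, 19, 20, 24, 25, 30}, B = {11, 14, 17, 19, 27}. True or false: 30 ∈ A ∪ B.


A = {15, 19, 20, 24, 25, 30}, B = {11, 14, 17, 19, 27}
A ∪ B = all elements in A or B
A ∪ B = {11, 14, 15, 17, 19, 20, 24, 25, 27, 30}
Checking if 30 ∈ A ∪ B
30 is in A ∪ B → True

30 ∈ A ∪ B


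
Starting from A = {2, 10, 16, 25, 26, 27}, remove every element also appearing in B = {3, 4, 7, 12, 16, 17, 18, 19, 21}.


A \ B = elements in A but not in B
A = {2, 10, 16, 25, 26, 27}
B = {3, 4, 7, 12, 16, 17, 18, 19, 21}
Remove from A any elements in B
A \ B = {2, 10, 25, 26, 27}

A \ B = {2, 10, 25, 26, 27}


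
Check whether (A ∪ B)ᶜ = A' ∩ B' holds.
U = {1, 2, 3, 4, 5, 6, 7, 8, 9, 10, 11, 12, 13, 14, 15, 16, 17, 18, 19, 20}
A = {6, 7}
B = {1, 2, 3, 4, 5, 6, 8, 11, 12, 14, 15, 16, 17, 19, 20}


LHS: A ∪ B = {1, 2, 3, 4, 5, 6, 7, 8, 11, 12, 14, 15, 16, 17, 19, 20}
(A ∪ B)' = U \ (A ∪ B) = {9, 10, 13, 18}
A' = {1, 2, 3, 4, 5, 8, 9, 10, 11, 12, 13, 14, 15, 16, 17, 18, 19, 20}, B' = {7, 9, 10, 13, 18}
Claimed RHS: A' ∩ B' = {9, 10, 13, 18}
Identity is VALID: LHS = RHS = {9, 10, 13, 18} ✓

Identity is valid. (A ∪ B)' = A' ∩ B' = {9, 10, 13, 18}


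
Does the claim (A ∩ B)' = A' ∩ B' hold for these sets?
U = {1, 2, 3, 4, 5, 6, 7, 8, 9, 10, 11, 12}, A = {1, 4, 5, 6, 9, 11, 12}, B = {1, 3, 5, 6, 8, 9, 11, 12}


LHS: A ∩ B = {1, 5, 6, 9, 11, 12}
(A ∩ B)' = U \ (A ∩ B) = {2, 3, 4, 7, 8, 10}
A' = {2, 3, 7, 8, 10}, B' = {2, 4, 7, 10}
Claimed RHS: A' ∩ B' = {2, 7, 10}
Identity is INVALID: LHS = {2, 3, 4, 7, 8, 10} but the RHS claimed here equals {2, 7, 10}. The correct form is (A ∩ B)' = A' ∪ B'.

Identity is invalid: (A ∩ B)' = {2, 3, 4, 7, 8, 10} but A' ∩ B' = {2, 7, 10}. The correct De Morgan law is (A ∩ B)' = A' ∪ B'.


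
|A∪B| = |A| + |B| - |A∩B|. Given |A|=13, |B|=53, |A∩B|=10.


|A ∪ B| = |A| + |B| - |A ∩ B|
= 13 + 53 - 10
= 56

|A ∪ B| = 56


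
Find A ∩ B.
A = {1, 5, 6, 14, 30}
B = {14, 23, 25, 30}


A ∩ B = elements in both A and B
A = {1, 5, 6, 14, 30}
B = {14, 23, 25, 30}
A ∩ B = {14, 30}

A ∩ B = {14, 30}


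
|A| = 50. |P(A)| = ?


Number of subsets = 2^n
= 2^50
= 1125899906842624

|P(A)| = 1125899906842624


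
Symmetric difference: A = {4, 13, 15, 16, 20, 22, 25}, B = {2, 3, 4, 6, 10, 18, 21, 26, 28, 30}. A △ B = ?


A △ B = (A \ B) ∪ (B \ A) = elements in exactly one of A or B
A \ B = {13, 15, 16, 20, 22, 25}
B \ A = {2, 3, 6, 10, 18, 21, 26, 28, 30}
A △ B = {2, 3, 6, 10, 13, 15, 16, 18, 20, 21, 22, 25, 26, 28, 30}

A △ B = {2, 3, 6, 10, 13, 15, 16, 18, 20, 21, 22, 25, 26, 28, 30}


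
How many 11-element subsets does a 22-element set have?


C(n,k) = n! / (k!(n-k)!)
C(22,11) = 22! / (11!11!)
= 705432

C(22,11) = 705432


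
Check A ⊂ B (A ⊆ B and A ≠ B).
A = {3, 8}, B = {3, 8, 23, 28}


A ⊂ B requires: A ⊆ B AND A ≠ B.
A ⊆ B? Yes
A = B? No
A ⊂ B: Yes (A is a proper subset of B)

Yes, A ⊂ B


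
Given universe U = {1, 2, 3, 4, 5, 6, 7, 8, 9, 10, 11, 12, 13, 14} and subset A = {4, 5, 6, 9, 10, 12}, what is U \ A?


Aᶜ = U \ A = elements in U but not in A
U = {1, 2, 3, 4, 5, 6, 7, 8, 9, 10, 11, 12, 13, 14}
A = {4, 5, 6, 9, 10, 12}
Aᶜ = {1, 2, 3, 7, 8, 11, 13, 14}

Aᶜ = {1, 2, 3, 7, 8, 11, 13, 14}


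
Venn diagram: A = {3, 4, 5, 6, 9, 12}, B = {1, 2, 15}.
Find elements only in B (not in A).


A = {3, 4, 5, 6, 9, 12}
B = {1, 2, 15}
Region: only in B (not in A)
Elements: {1, 2, 15}

Elements only in B (not in A): {1, 2, 15}


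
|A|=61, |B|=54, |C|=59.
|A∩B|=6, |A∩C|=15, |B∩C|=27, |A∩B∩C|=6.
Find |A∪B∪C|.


|A∪B∪C| = |A|+|B|+|C| - |A∩B|-|A∩C|-|B∩C| + |A∩B∩C|
= 61+54+59 - 6-15-27 + 6
= 174 - 48 + 6
= 132

|A ∪ B ∪ C| = 132


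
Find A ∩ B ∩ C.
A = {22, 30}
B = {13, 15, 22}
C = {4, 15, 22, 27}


A ∩ B = {22}
(A ∩ B) ∩ C = {22}

A ∩ B ∩ C = {22}


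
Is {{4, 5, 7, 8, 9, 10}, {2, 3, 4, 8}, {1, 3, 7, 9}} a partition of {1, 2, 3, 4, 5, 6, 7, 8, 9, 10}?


A partition requires: (1) non-empty parts, (2) pairwise disjoint, (3) union = U
Parts: {4, 5, 7, 8, 9, 10}, {2, 3, 4, 8}, {1, 3, 7, 9}
Union of parts: {1, 2, 3, 4, 5, 7, 8, 9, 10}
U = {1, 2, 3, 4, 5, 6, 7, 8, 9, 10}
All non-empty? True
Pairwise disjoint? False
Covers U? False

No, not a valid partition


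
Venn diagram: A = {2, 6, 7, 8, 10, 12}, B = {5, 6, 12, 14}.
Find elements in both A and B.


A = {2, 6, 7, 8, 10, 12}
B = {5, 6, 12, 14}
Region: in both A and B
Elements: {6, 12}

Elements in both A and B: {6, 12}


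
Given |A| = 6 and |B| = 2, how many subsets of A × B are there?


A relation from A to B is any subset of A × B.
|A × B| = 6 × 2 = 12
# relations = 2^|A × B| = 2^12 = 4096

Number of relations = 4096


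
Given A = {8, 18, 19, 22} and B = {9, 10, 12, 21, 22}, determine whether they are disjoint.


Disjoint means A ∩ B = ∅.
A ∩ B = {22}
A ∩ B ≠ ∅, so A and B are NOT disjoint.

No, A and B are not disjoint (A ∩ B = {22})


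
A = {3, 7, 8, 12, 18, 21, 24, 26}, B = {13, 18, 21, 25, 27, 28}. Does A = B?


Two sets are equal iff they have exactly the same elements.
A = {3, 7, 8, 12, 18, 21, 24, 26}
B = {13, 18, 21, 25, 27, 28}
Differences: {3, 7, 8, 12, 13, 24, 25, 26, 27, 28}
A ≠ B

No, A ≠ B


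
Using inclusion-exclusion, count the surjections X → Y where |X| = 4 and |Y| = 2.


n = |X| = 4, k = |Y| = 2. Surjections via inclusion-exclusion:
S(n,k) = Σ(-1)^i × C(k,i) × (k-i)^n, i=0 to k
i=0: (-1)^0×C(2,0)×2^4 = 16
i=1: (-1)^1×C(2,1)×1^4 = -2
i=2: (-1)^2×C(2,2)×0^4 = 0
Total = 14

Number of surjections = 14


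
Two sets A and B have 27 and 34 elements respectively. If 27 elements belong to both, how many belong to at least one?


|A ∪ B| = |A| + |B| - |A ∩ B|
= 27 + 34 - 27
= 34

|A ∪ B| = 34


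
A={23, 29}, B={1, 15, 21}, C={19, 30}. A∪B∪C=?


A ∪ B = {1, 15, 21, 23, 29}
(A ∪ B) ∪ C = {1, 15, 19, 21, 23, 29, 30}

A ∪ B ∪ C = {1, 15, 19, 21, 23, 29, 30}


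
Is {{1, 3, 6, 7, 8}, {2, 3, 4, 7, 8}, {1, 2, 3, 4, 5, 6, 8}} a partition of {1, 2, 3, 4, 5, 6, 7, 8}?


A partition requires: (1) non-empty parts, (2) pairwise disjoint, (3) union = U
Parts: {1, 3, 6, 7, 8}, {2, 3, 4, 7, 8}, {1, 2, 3, 4, 5, 6, 8}
Union of parts: {1, 2, 3, 4, 5, 6, 7, 8}
U = {1, 2, 3, 4, 5, 6, 7, 8}
All non-empty? True
Pairwise disjoint? False
Covers U? True

No, not a valid partition


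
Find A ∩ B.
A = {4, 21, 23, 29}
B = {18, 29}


A ∩ B = elements in both A and B
A = {4, 21, 23, 29}
B = {18, 29}
A ∩ B = {29}

A ∩ B = {29}


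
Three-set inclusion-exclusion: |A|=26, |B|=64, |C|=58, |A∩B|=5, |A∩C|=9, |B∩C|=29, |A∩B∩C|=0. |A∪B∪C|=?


|A∪B∪C| = |A|+|B|+|C| - |A∩B|-|A∩C|-|B∩C| + |A∩B∩C|
= 26+64+58 - 5-9-29 + 0
= 148 - 43 + 0
= 105

|A ∪ B ∪ C| = 105


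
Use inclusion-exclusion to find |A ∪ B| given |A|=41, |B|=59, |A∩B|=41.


|A ∪ B| = |A| + |B| - |A ∩ B|
= 41 + 59 - 41
= 59

|A ∪ B| = 59


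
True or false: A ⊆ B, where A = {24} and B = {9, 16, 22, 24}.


A ⊆ B means every element of A is in B.
All elements of A are in B.
So A ⊆ B.

Yes, A ⊆ B


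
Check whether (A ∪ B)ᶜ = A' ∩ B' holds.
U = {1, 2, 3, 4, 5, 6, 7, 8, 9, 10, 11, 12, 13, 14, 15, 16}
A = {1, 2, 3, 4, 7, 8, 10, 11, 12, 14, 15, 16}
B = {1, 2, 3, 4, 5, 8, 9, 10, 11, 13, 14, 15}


LHS: A ∪ B = {1, 2, 3, 4, 5, 7, 8, 9, 10, 11, 12, 13, 14, 15, 16}
(A ∪ B)' = U \ (A ∪ B) = {6}
A' = {5, 6, 9, 13}, B' = {6, 7, 12, 16}
Claimed RHS: A' ∩ B' = {6}
Identity is VALID: LHS = RHS = {6} ✓

Identity is valid. (A ∪ B)' = A' ∩ B' = {6}


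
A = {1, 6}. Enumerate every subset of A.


|A| = 2, so |P(A)| = 2^2 = 4
Enumerate subsets by cardinality (0 to 2):
∅, {1}, {6}, {1, 6}

P(A) has 4 subsets: ∅, {1}, {6}, {1, 6}


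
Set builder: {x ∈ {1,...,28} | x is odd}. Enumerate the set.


Checking each candidate:
Condition: odd numbers in {1,...,28}
Result = {1, 3, 5, 7, 9, 11, 13, 15, 17, 19, 21, 23, 25, 27}

{1, 3, 5, 7, 9, 11, 13, 15, 17, 19, 21, 23, 25, 27}


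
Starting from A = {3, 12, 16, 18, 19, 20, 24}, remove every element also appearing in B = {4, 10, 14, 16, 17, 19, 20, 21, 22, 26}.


A \ B = elements in A but not in B
A = {3, 12, 16, 18, 19, 20, 24}
B = {4, 10, 14, 16, 17, 19, 20, 21, 22, 26}
Remove from A any elements in B
A \ B = {3, 12, 18, 24}

A \ B = {3, 12, 18, 24}


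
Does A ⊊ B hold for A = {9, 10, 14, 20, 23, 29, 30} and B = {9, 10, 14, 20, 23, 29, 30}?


A ⊂ B requires: A ⊆ B AND A ≠ B.
A ⊆ B? Yes
A = B? Yes
A = B, so A is not a PROPER subset.

No, A is not a proper subset of B


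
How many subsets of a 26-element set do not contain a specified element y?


Subsets of A avoiding y are subsets of A \ {y}, which has 25 elements.
Count = 2^(n-1) = 2^25
= 33554432

Number of subsets avoiding y = 33554432


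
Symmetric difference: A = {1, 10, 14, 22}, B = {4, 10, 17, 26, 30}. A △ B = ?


A △ B = (A \ B) ∪ (B \ A) = elements in exactly one of A or B
A \ B = {1, 14, 22}
B \ A = {4, 17, 26, 30}
A △ B = {1, 4, 14, 17, 22, 26, 30}

A △ B = {1, 4, 14, 17, 22, 26, 30}


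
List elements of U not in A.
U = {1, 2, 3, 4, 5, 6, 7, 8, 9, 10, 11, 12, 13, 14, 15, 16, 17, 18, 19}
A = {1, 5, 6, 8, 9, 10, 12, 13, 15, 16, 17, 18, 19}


Aᶜ = U \ A = elements in U but not in A
U = {1, 2, 3, 4, 5, 6, 7, 8, 9, 10, 11, 12, 13, 14, 15, 16, 17, 18, 19}
A = {1, 5, 6, 8, 9, 10, 12, 13, 15, 16, 17, 18, 19}
Aᶜ = {2, 3, 4, 7, 11, 14}

Aᶜ = {2, 3, 4, 7, 11, 14}


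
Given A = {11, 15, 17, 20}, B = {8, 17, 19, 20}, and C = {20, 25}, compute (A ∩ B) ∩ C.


A ∩ B = {17, 20}
(A ∩ B) ∩ C = {20}

A ∩ B ∩ C = {20}


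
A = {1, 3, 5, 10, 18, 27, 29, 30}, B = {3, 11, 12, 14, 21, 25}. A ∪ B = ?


A ∪ B = all elements in A or B (or both)
A = {1, 3, 5, 10, 18, 27, 29, 30}
B = {3, 11, 12, 14, 21, 25}
A ∪ B = {1, 3, 5, 10, 11, 12, 14, 18, 21, 25, 27, 29, 30}

A ∪ B = {1, 3, 5, 10, 11, 12, 14, 18, 21, 25, 27, 29, 30}


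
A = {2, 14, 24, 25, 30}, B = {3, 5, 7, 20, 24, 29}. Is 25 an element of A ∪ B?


A = {2, 14, 24, 25, 30}, B = {3, 5, 7, 20, 24, 29}
A ∪ B = all elements in A or B
A ∪ B = {2, 3, 5, 7, 14, 20, 24, 25, 29, 30}
Checking if 25 ∈ A ∪ B
25 is in A ∪ B → True

25 ∈ A ∪ B


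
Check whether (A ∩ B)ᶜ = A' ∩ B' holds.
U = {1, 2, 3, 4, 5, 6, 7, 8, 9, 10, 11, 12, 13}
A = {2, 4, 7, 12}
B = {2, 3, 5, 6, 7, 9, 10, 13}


LHS: A ∩ B = {2, 7}
(A ∩ B)' = U \ (A ∩ B) = {1, 3, 4, 5, 6, 8, 9, 10, 11, 12, 13}
A' = {1, 3, 5, 6, 8, 9, 10, 11, 13}, B' = {1, 4, 8, 11, 12}
Claimed RHS: A' ∩ B' = {1, 8, 11}
Identity is INVALID: LHS = {1, 3, 4, 5, 6, 8, 9, 10, 11, 12, 13} but the RHS claimed here equals {1, 8, 11}. The correct form is (A ∩ B)' = A' ∪ B'.

Identity is invalid: (A ∩ B)' = {1, 3, 4, 5, 6, 8, 9, 10, 11, 12, 13} but A' ∩ B' = {1, 8, 11}. The correct De Morgan law is (A ∩ B)' = A' ∪ B'.


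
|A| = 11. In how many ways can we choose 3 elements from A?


C(n,k) = n! / (k!(n-k)!)
C(11,3) = 11! / (3!8!)
= 165

C(11,3) = 165


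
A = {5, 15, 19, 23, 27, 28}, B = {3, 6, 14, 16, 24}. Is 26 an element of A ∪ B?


A = {5, 15, 19, 23, 27, 28}, B = {3, 6, 14, 16, 24}
A ∪ B = all elements in A or B
A ∪ B = {3, 5, 6, 14, 15, 16, 19, 23, 24, 27, 28}
Checking if 26 ∈ A ∪ B
26 is not in A ∪ B → False

26 ∉ A ∪ B


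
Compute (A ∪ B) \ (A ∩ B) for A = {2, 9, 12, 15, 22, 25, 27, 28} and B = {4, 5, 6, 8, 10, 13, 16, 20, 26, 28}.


A △ B = (A \ B) ∪ (B \ A) = elements in exactly one of A or B
A \ B = {2, 9, 12, 15, 22, 25, 27}
B \ A = {4, 5, 6, 8, 10, 13, 16, 20, 26}
A △ B = {2, 4, 5, 6, 8, 9, 10, 12, 13, 15, 16, 20, 22, 25, 26, 27}

A △ B = {2, 4, 5, 6, 8, 9, 10, 12, 13, 15, 16, 20, 22, 25, 26, 27}


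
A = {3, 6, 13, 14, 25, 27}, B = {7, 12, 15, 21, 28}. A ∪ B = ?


A ∪ B = all elements in A or B (or both)
A = {3, 6, 13, 14, 25, 27}
B = {7, 12, 15, 21, 28}
A ∪ B = {3, 6, 7, 12, 13, 14, 15, 21, 25, 27, 28}

A ∪ B = {3, 6, 7, 12, 13, 14, 15, 21, 25, 27, 28}


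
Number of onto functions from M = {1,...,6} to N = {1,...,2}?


n = |M| = 6, k = |N| = 2. Surjections via inclusion-exclusion:
S(n,k) = Σ(-1)^i × C(k,i) × (k-i)^n, i=0 to k
i=0: (-1)^0×C(2,0)×2^6 = 64
i=1: (-1)^1×C(2,1)×1^6 = -2
i=2: (-1)^2×C(2,2)×0^6 = 0
Total = 62

Number of surjections = 62


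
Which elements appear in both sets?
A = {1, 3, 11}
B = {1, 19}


A ∩ B = elements in both A and B
A = {1, 3, 11}
B = {1, 19}
A ∩ B = {1}

A ∩ B = {1}


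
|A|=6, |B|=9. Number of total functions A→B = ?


Each of |A| = 6 inputs maps to any of |B| = 9 outputs.
# functions = |B|^|A| = 9^6
= 531441

Number of functions = 531441


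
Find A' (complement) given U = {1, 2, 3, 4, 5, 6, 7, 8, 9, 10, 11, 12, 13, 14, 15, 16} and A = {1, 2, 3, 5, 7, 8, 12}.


Aᶜ = U \ A = elements in U but not in A
U = {1, 2, 3, 4, 5, 6, 7, 8, 9, 10, 11, 12, 13, 14, 15, 16}
A = {1, 2, 3, 5, 7, 8, 12}
Aᶜ = {4, 6, 9, 10, 11, 13, 14, 15, 16}

Aᶜ = {4, 6, 9, 10, 11, 13, 14, 15, 16}


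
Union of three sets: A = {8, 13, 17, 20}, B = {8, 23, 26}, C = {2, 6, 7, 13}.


A ∪ B = {8, 13, 17, 20, 23, 26}
(A ∪ B) ∪ C = {2, 6, 7, 8, 13, 17, 20, 23, 26}

A ∪ B ∪ C = {2, 6, 7, 8, 13, 17, 20, 23, 26}


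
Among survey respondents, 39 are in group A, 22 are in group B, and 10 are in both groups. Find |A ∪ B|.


|A ∪ B| = |A| + |B| - |A ∩ B|
= 39 + 22 - 10
= 51

|A ∪ B| = 51


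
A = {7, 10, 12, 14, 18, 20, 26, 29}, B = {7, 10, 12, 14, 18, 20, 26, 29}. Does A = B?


Two sets are equal iff they have exactly the same elements.
A = {7, 10, 12, 14, 18, 20, 26, 29}
B = {7, 10, 12, 14, 18, 20, 26, 29}
Same elements → A = B

Yes, A = B


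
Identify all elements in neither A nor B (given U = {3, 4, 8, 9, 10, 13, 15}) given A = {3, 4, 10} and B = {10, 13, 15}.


A = {3, 4, 10}
B = {10, 13, 15}
Region: in neither A nor B (given U = {3, 4, 8, 9, 10, 13, 15})
Elements: {8, 9}

Elements in neither A nor B (given U = {3, 4, 8, 9, 10, 13, 15}): {8, 9}


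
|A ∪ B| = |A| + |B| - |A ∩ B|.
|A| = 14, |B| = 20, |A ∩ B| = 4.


|A ∪ B| = |A| + |B| - |A ∩ B|
= 14 + 20 - 4
= 30

|A ∪ B| = 30


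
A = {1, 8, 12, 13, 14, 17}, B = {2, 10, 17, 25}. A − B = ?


A \ B = elements in A but not in B
A = {1, 8, 12, 13, 14, 17}
B = {2, 10, 17, 25}
Remove from A any elements in B
A \ B = {1, 8, 12, 13, 14}

A \ B = {1, 8, 12, 13, 14}


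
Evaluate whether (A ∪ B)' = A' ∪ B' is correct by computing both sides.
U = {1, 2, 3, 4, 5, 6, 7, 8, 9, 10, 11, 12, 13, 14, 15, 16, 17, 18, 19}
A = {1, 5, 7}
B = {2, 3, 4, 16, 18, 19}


LHS: A ∪ B = {1, 2, 3, 4, 5, 7, 16, 18, 19}
(A ∪ B)' = U \ (A ∪ B) = {6, 8, 9, 10, 11, 12, 13, 14, 15, 17}
A' = {2, 3, 4, 6, 8, 9, 10, 11, 12, 13, 14, 15, 16, 17, 18, 19}, B' = {1, 5, 6, 7, 8, 9, 10, 11, 12, 13, 14, 15, 17}
Claimed RHS: A' ∪ B' = {1, 2, 3, 4, 5, 6, 7, 8, 9, 10, 11, 12, 13, 14, 15, 16, 17, 18, 19}
Identity is INVALID: LHS = {6, 8, 9, 10, 11, 12, 13, 14, 15, 17} but the RHS claimed here equals {1, 2, 3, 4, 5, 6, 7, 8, 9, 10, 11, 12, 13, 14, 15, 16, 17, 18, 19}. The correct form is (A ∪ B)' = A' ∩ B'.

Identity is invalid: (A ∪ B)' = {6, 8, 9, 10, 11, 12, 13, 14, 15, 17} but A' ∪ B' = {1, 2, 3, 4, 5, 6, 7, 8, 9, 10, 11, 12, 13, 14, 15, 16, 17, 18, 19}. The correct De Morgan law is (A ∪ B)' = A' ∩ B'.


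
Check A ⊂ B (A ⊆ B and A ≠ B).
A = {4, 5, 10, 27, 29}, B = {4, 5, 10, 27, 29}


A ⊂ B requires: A ⊆ B AND A ≠ B.
A ⊆ B? Yes
A = B? Yes
A = B, so A is not a PROPER subset.

No, A is not a proper subset of B


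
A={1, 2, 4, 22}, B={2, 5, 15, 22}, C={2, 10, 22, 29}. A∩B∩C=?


A ∩ B = {2, 22}
(A ∩ B) ∩ C = {2, 22}

A ∩ B ∩ C = {2, 22}


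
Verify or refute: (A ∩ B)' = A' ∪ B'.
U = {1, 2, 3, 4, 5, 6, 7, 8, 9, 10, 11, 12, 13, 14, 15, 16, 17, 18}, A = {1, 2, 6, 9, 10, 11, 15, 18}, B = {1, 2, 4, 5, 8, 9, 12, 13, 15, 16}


LHS: A ∩ B = {1, 2, 9, 15}
(A ∩ B)' = U \ (A ∩ B) = {3, 4, 5, 6, 7, 8, 10, 11, 12, 13, 14, 16, 17, 18}
A' = {3, 4, 5, 7, 8, 12, 13, 14, 16, 17}, B' = {3, 6, 7, 10, 11, 14, 17, 18}
Claimed RHS: A' ∪ B' = {3, 4, 5, 6, 7, 8, 10, 11, 12, 13, 14, 16, 17, 18}
Identity is VALID: LHS = RHS = {3, 4, 5, 6, 7, 8, 10, 11, 12, 13, 14, 16, 17, 18} ✓

Identity is valid. (A ∩ B)' = A' ∪ B' = {3, 4, 5, 6, 7, 8, 10, 11, 12, 13, 14, 16, 17, 18}


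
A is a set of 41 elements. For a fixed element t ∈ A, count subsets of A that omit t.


Subsets of A avoiding t are subsets of A \ {t}, which has 40 elements.
Count = 2^(n-1) = 2^40
= 1099511627776

Number of subsets avoiding t = 1099511627776


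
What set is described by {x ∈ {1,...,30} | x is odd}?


Checking each candidate:
Condition: odd numbers in {1,...,30}
Result = {1, 3, 5, 7, 9, 11, 13, 15, 17, 19, 21, 23, 25, 27, 29}

{1, 3, 5, 7, 9, 11, 13, 15, 17, 19, 21, 23, 25, 27, 29}


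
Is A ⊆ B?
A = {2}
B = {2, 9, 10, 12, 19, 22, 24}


A ⊆ B means every element of A is in B.
All elements of A are in B.
So A ⊆ B.

Yes, A ⊆ B


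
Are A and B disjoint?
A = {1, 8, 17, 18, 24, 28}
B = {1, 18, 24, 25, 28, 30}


Disjoint means A ∩ B = ∅.
A ∩ B = {1, 18, 24, 28}
A ∩ B ≠ ∅, so A and B are NOT disjoint.

No, A and B are not disjoint (A ∩ B = {1, 18, 24, 28})


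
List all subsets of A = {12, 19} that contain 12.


A subset of A contains 12 iff the remaining 1 elements form any subset of A \ {12}.
Count: 2^(n-1) = 2^1 = 2
Subsets containing 12: {12}, {12, 19}

Subsets containing 12 (2 total): {12}, {12, 19}


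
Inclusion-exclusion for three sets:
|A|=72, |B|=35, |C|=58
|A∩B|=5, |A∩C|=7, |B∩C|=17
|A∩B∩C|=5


|A∪B∪C| = |A|+|B|+|C| - |A∩B|-|A∩C|-|B∩C| + |A∩B∩C|
= 72+35+58 - 5-7-17 + 5
= 165 - 29 + 5
= 141

|A ∪ B ∪ C| = 141


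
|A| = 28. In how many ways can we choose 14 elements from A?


C(n,k) = n! / (k!(n-k)!)
C(28,14) = 28! / (14!14!)
= 40116600

C(28,14) = 40116600


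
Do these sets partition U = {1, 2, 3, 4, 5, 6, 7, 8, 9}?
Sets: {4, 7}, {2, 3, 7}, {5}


A partition requires: (1) non-empty parts, (2) pairwise disjoint, (3) union = U
Parts: {4, 7}, {2, 3, 7}, {5}
Union of parts: {2, 3, 4, 5, 7}
U = {1, 2, 3, 4, 5, 6, 7, 8, 9}
All non-empty? True
Pairwise disjoint? False
Covers U? False

No, not a valid partition


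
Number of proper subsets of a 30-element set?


Total subsets = 2^n = 2^30 = 1073741824
Proper subsets exclude the set itself: 2^n - 1
= 1073741824 - 1
= 1073741823

Number of proper subsets = 1073741823


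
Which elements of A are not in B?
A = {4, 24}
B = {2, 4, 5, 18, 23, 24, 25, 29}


A \ B = elements in A but not in B
A = {4, 24}
B = {2, 4, 5, 18, 23, 24, 25, 29}
Remove from A any elements in B
A \ B = ∅

A \ B = ∅


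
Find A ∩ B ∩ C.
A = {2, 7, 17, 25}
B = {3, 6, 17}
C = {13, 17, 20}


A ∩ B = {17}
(A ∩ B) ∩ C = {17}

A ∩ B ∩ C = {17}


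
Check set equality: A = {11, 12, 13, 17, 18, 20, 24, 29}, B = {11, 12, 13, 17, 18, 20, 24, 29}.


Two sets are equal iff they have exactly the same elements.
A = {11, 12, 13, 17, 18, 20, 24, 29}
B = {11, 12, 13, 17, 18, 20, 24, 29}
Same elements → A = B

Yes, A = B


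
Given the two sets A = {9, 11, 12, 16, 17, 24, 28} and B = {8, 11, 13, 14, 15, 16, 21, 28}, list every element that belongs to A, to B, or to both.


A ∪ B = all elements in A or B (or both)
A = {9, 11, 12, 16, 17, 24, 28}
B = {8, 11, 13, 14, 15, 16, 21, 28}
A ∪ B = {8, 9, 11, 12, 13, 14, 15, 16, 17, 21, 24, 28}

A ∪ B = {8, 9, 11, 12, 13, 14, 15, 16, 17, 21, 24, 28}


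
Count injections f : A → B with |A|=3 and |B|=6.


An injection sends each of |A| = 3 inputs to a distinct output in B.
# injections = |B|·(|B|-1)·…·(|B|-|A|+1) = 6! / (6 - 3)!
= 6 × 5 × 4
= 120

Number of injections = 120


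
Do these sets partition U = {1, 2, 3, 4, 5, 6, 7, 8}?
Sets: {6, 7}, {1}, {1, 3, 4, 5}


A partition requires: (1) non-empty parts, (2) pairwise disjoint, (3) union = U
Parts: {6, 7}, {1}, {1, 3, 4, 5}
Union of parts: {1, 3, 4, 5, 6, 7}
U = {1, 2, 3, 4, 5, 6, 7, 8}
All non-empty? True
Pairwise disjoint? False
Covers U? False

No, not a valid partition


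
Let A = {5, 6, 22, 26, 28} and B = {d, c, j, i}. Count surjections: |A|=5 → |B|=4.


n = |A| = 5, k = |B| = 4. Surjections via inclusion-exclusion:
S(n,k) = Σ(-1)^i × C(k,i) × (k-i)^n, i=0 to k
i=0: (-1)^0×C(4,0)×4^5 = 1024
i=1: (-1)^1×C(4,1)×3^5 = -972
i=2: (-1)^2×C(4,2)×2^5 = 192
i=3: (-1)^3×C(4,3)×1^5 = -4
i=4: (-1)^4×C(4,4)×0^5 = 0
Total = 240

Number of surjections = 240


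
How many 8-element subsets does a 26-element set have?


C(n,k) = n! / (k!(n-k)!)
C(26,8) = 26! / (8!18!)
= 1562275

C(26,8) = 1562275


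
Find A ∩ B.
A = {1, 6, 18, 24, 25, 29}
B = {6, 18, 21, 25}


A ∩ B = elements in both A and B
A = {1, 6, 18, 24, 25, 29}
B = {6, 18, 21, 25}
A ∩ B = {6, 18, 25}

A ∩ B = {6, 18, 25}


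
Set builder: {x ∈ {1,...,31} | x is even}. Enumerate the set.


Checking each candidate:
Condition: even numbers in {1,...,31}
Result = {2, 4, 6, 8, 10, 12, 14, 16, 18, 20, 22, 24, 26, 28, 30}

{2, 4, 6, 8, 10, 12, 14, 16, 18, 20, 22, 24, 26, 28, 30}


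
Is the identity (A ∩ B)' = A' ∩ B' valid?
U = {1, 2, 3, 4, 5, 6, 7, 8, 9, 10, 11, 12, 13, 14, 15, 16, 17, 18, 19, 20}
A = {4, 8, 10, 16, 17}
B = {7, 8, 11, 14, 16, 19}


LHS: A ∩ B = {8, 16}
(A ∩ B)' = U \ (A ∩ B) = {1, 2, 3, 4, 5, 6, 7, 9, 10, 11, 12, 13, 14, 15, 17, 18, 19, 20}
A' = {1, 2, 3, 5, 6, 7, 9, 11, 12, 13, 14, 15, 18, 19, 20}, B' = {1, 2, 3, 4, 5, 6, 9, 10, 12, 13, 15, 17, 18, 20}
Claimed RHS: A' ∩ B' = {1, 2, 3, 5, 6, 9, 12, 13, 15, 18, 20}
Identity is INVALID: LHS = {1, 2, 3, 4, 5, 6, 7, 9, 10, 11, 12, 13, 14, 15, 17, 18, 19, 20} but the RHS claimed here equals {1, 2, 3, 5, 6, 9, 12, 13, 15, 18, 20}. The correct form is (A ∩ B)' = A' ∪ B'.

Identity is invalid: (A ∩ B)' = {1, 2, 3, 4, 5, 6, 7, 9, 10, 11, 12, 13, 14, 15, 17, 18, 19, 20} but A' ∩ B' = {1, 2, 3, 5, 6, 9, 12, 13, 15, 18, 20}. The correct De Morgan law is (A ∩ B)' = A' ∪ B'.


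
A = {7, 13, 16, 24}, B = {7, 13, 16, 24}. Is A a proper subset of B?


A ⊂ B requires: A ⊆ B AND A ≠ B.
A ⊆ B? Yes
A = B? Yes
A = B, so A is not a PROPER subset.

No, A is not a proper subset of B


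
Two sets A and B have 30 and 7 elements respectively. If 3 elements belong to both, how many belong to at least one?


|A ∪ B| = |A| + |B| - |A ∩ B|
= 30 + 7 - 3
= 34

|A ∪ B| = 34


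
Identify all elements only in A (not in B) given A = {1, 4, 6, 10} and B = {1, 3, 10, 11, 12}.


A = {1, 4, 6, 10}
B = {1, 3, 10, 11, 12}
Region: only in A (not in B)
Elements: {4, 6}

Elements only in A (not in B): {4, 6}


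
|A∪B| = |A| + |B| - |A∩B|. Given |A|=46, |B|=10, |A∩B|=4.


|A ∪ B| = |A| + |B| - |A ∩ B|
= 46 + 10 - 4
= 52

|A ∪ B| = 52


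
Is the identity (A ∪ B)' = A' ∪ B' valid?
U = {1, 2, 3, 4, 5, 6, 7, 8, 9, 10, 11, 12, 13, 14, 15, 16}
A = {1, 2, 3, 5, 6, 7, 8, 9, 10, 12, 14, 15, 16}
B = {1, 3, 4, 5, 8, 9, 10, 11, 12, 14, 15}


LHS: A ∪ B = {1, 2, 3, 4, 5, 6, 7, 8, 9, 10, 11, 12, 14, 15, 16}
(A ∪ B)' = U \ (A ∪ B) = {13}
A' = {4, 11, 13}, B' = {2, 6, 7, 13, 16}
Claimed RHS: A' ∪ B' = {2, 4, 6, 7, 11, 13, 16}
Identity is INVALID: LHS = {13} but the RHS claimed here equals {2, 4, 6, 7, 11, 13, 16}. The correct form is (A ∪ B)' = A' ∩ B'.

Identity is invalid: (A ∪ B)' = {13} but A' ∪ B' = {2, 4, 6, 7, 11, 13, 16}. The correct De Morgan law is (A ∪ B)' = A' ∩ B'.


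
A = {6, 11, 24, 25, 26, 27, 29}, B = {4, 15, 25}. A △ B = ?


A △ B = (A \ B) ∪ (B \ A) = elements in exactly one of A or B
A \ B = {6, 11, 24, 26, 27, 29}
B \ A = {4, 15}
A △ B = {4, 6, 11, 15, 24, 26, 27, 29}

A △ B = {4, 6, 11, 15, 24, 26, 27, 29}


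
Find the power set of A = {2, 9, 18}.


|A| = 3, so |P(A)| = 2^3 = 8
Enumerate subsets by cardinality (0 to 3):
∅, {2}, {9}, {18}, {2, 9}, {2, 18}, {9, 18}, {2, 9, 18}

P(A) has 8 subsets: ∅, {2}, {9}, {18}, {2, 9}, {2, 18}, {9, 18}, {2, 9, 18}


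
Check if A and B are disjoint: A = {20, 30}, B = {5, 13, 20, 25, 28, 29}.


Disjoint means A ∩ B = ∅.
A ∩ B = {20}
A ∩ B ≠ ∅, so A and B are NOT disjoint.

No, A and B are not disjoint (A ∩ B = {20})


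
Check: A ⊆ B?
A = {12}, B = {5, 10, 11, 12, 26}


A ⊆ B means every element of A is in B.
All elements of A are in B.
So A ⊆ B.

Yes, A ⊆ B


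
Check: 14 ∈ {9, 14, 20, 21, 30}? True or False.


A = {9, 14, 20, 21, 30}
Checking if 14 is in A
14 is in A → True

14 ∈ A


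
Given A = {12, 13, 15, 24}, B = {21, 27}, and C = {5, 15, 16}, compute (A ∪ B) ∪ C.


A ∪ B = {12, 13, 15, 21, 24, 27}
(A ∪ B) ∪ C = {5, 12, 13, 15, 16, 21, 24, 27}

A ∪ B ∪ C = {5, 12, 13, 15, 16, 21, 24, 27}


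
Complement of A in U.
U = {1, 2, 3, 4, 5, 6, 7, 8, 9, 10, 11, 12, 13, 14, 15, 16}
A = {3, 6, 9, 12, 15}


Aᶜ = U \ A = elements in U but not in A
U = {1, 2, 3, 4, 5, 6, 7, 8, 9, 10, 11, 12, 13, 14, 15, 16}
A = {3, 6, 9, 12, 15}
Aᶜ = {1, 2, 4, 5, 7, 8, 10, 11, 13, 14, 16}

Aᶜ = {1, 2, 4, 5, 7, 8, 10, 11, 13, 14, 16}


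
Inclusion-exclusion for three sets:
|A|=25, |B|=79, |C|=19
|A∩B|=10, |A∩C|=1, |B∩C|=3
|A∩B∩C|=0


|A∪B∪C| = |A|+|B|+|C| - |A∩B|-|A∩C|-|B∩C| + |A∩B∩C|
= 25+79+19 - 10-1-3 + 0
= 123 - 14 + 0
= 109

|A ∪ B ∪ C| = 109


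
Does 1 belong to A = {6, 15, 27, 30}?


A = {6, 15, 27, 30}
Checking if 1 is in A
1 is not in A → False

1 ∉ A


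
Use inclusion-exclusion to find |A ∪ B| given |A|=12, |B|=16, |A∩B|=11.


|A ∪ B| = |A| + |B| - |A ∩ B|
= 12 + 16 - 11
= 17

|A ∪ B| = 17


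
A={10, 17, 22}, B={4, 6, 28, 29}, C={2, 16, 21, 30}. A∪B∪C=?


A ∪ B = {4, 6, 10, 17, 22, 28, 29}
(A ∪ B) ∪ C = {2, 4, 6, 10, 16, 17, 21, 22, 28, 29, 30}

A ∪ B ∪ C = {2, 4, 6, 10, 16, 17, 21, 22, 28, 29, 30}


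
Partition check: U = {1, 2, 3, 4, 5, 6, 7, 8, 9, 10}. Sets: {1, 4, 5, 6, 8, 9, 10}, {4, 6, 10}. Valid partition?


A partition requires: (1) non-empty parts, (2) pairwise disjoint, (3) union = U
Parts: {1, 4, 5, 6, 8, 9, 10}, {4, 6, 10}
Union of parts: {1, 4, 5, 6, 8, 9, 10}
U = {1, 2, 3, 4, 5, 6, 7, 8, 9, 10}
All non-empty? True
Pairwise disjoint? False
Covers U? False

No, not a valid partition


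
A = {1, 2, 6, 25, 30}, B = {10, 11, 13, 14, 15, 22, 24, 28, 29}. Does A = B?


Two sets are equal iff they have exactly the same elements.
A = {1, 2, 6, 25, 30}
B = {10, 11, 13, 14, 15, 22, 24, 28, 29}
Differences: {1, 2, 6, 10, 11, 13, 14, 15, 22, 24, 25, 28, 29, 30}
A ≠ B

No, A ≠ B


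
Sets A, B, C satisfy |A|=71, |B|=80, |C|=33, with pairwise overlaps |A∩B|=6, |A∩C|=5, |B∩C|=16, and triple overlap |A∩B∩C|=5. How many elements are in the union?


|A∪B∪C| = |A|+|B|+|C| - |A∩B|-|A∩C|-|B∩C| + |A∩B∩C|
= 71+80+33 - 6-5-16 + 5
= 184 - 27 + 5
= 162

|A ∪ B ∪ C| = 162
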